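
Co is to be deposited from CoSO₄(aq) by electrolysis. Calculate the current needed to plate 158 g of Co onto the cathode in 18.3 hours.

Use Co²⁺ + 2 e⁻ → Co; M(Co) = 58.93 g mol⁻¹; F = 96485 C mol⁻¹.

n(Co) = 158 / 58.93 = 2.681 mol.
n(e⁻) = 2 × 2.681 = 5.362 mol.
Q = n(e⁻)·F = 5.362 × 96485 = 517400 C.
I = Q/t = 517400 / 65880 s = 7.85 A.

7.85 A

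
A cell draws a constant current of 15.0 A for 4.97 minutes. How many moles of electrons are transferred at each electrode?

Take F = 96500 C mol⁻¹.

0.0464 mol

Q = I·t = 15.00 A × 298.20 s = 4473 C.
n(e⁻) = Q/F = 4473 / 96500 = 0.0464 mol.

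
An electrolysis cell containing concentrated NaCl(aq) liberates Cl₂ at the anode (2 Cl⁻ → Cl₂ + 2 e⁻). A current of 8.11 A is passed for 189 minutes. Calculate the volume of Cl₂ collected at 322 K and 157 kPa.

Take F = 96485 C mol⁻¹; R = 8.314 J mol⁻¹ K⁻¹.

8.13 L

Q = I·t = 8.110 A × 11340 s = 91970 C.
n(e⁻) = Q/F = 91970 / 96485 = 0.9532 mol.
2 electrons are transferred per Cl₂ molecule, so n(Cl₂) = 0.9532 / 2 = 0.4766 mol.
V = nRT/P = (0.4766 × 8.314 × 322) / (157 × 10³ Pa) = 0.00813 m³ = 8.13 L.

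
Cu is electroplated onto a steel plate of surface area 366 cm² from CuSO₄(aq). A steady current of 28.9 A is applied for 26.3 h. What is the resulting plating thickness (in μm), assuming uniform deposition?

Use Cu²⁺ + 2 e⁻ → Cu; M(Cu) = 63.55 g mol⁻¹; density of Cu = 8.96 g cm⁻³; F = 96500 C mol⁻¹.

Q = I·t = 28.90 × 94680 = 2736000 C; n(e⁻) = 28.35 mol.
n(Cu) = n(e⁻)/2 = 14.18 mol, so m = 14.18 × 63.55 = 901.0 g.
Volume = m/ρ = 901.0 / 8.96 = 100.6 cm³.
Thickness = V/A = 100.6 / 366 = 0.275 cm = 2750 μm.

2750 μm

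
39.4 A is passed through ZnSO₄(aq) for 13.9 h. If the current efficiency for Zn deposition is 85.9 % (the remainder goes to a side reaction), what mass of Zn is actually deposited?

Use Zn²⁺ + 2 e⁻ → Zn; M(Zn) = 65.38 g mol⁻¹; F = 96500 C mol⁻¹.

Q = I·t = 39.40 × 50040 = 1972000 C.
n(e⁻) = 1972000/96500 = 20.43 mol; theoretically n(Zn) = 20.43/2 = 10.22 mol, m_theo = 667.9 g.
At 85.9 % efficiency, m_actual = 0.859 × 667.9 = 574 g.

574 g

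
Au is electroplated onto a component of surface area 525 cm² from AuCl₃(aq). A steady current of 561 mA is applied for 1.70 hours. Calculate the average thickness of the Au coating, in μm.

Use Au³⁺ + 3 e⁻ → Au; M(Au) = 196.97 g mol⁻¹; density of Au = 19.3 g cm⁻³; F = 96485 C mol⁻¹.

Q = I·t = 0.5610 × 6120.0 = 3433 C; n(e⁻) = 0.03558 mol.
n(Au) = n(e⁻)/3 = 0.01186 mol, so m = 0.01186 × 196.97 = 2.336 g.
Volume = m/ρ = 2.336 / 19.3 = 0.1211 cm³.
Thickness = V/A = 0.1211 / 525 = 2.31 × 10⁻⁴ cm = 2.31 μm.

2.31 μm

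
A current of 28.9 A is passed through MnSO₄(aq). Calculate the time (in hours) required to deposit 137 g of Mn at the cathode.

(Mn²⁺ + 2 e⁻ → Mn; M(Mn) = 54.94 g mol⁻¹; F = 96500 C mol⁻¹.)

4.63 h

n(Mn) = m/M = 137 / 54.94 = 2.494 mol.
Each Mn atom requires 2 electrons, so n(e⁻) = 2 × 2.494 = 4.987 mol.
Q = n(e⁻)·F = 4.987 × 96500 = 481300 C.
t = Q/I = 481300 / 28.90 A = 16650 s = 4.63 h.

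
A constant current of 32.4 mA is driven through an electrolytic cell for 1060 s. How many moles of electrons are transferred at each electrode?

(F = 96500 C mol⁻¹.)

3.56 × 10⁻⁴ mol

Q = I·t = 0.03240 A × 1060.0 s = 34.34 C.
n(e⁻) = Q/F = 34.34 / 96500 = 3.56 × 10⁻⁴ mol.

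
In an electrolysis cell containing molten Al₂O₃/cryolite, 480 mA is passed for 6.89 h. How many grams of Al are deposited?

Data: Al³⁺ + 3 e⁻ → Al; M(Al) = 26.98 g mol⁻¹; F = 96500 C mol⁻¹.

1.11 g

Q = I·t = 0.4800 A × 24804 s = 11910 C.
n(e⁻) = Q/F = 11910 / 96500 = 0.1234 mol.
Al³⁺ + 3 e⁻ → Al, so n(Al) = n(e⁻)/3 = 0.04113 mol.
m = n·M = 0.04113 × 26.98 = 1.11 g.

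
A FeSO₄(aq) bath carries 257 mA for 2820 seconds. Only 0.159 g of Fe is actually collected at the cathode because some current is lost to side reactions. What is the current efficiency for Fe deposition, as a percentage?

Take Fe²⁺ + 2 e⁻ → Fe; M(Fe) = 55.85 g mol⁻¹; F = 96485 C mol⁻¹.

Q = I·t = 0.2570 × 2820.0 = 724.7 C; n(e⁻) = 724.7/96485 = 0.007511 mol.
Theoretical n(Fe) = n(e⁻)/2 = 0.003756 mol, i.e. m_theo = 0.003756 × 55.85 = 0.2098 g.
Efficiency = m_actual / m_theo = 0.159 / 0.2098 = 75.8 %.

75.8 %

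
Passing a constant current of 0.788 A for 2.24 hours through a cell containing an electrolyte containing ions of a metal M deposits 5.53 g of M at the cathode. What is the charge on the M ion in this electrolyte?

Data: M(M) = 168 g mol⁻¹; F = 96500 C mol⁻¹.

+2

Q = I·t = 0.7880 A × 8064.0 s = 6354 C, so n(e⁻) = 6354/96500 = 0.06585 mol.
n(M) deposited = 5.53 / 168 = 0.03292 mol.
Electrons per atom = n(e⁻)/n(M) = 0.06585 / 0.03292 = 2.00 ≈ 2, so the ion is M²⁺.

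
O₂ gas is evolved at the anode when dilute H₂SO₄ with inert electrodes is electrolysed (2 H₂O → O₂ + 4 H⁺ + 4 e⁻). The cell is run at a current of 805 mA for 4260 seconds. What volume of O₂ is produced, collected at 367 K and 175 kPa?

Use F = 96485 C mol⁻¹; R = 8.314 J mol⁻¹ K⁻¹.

0.155 L

Q = I·t = 0.8050 A × 4260.0 s = 3429 C.
n(e⁻) = Q/F = 3429 / 96485 = 0.03554 mol.
4 electrons are transferred per O₂ molecule, so n(O₂) = 0.03554 / 4 = 0.008886 mol.
V = nRT/P = (0.008886 × 8.314 × 367) / (175 × 10³ Pa) = 1.55 × 10⁻⁴ m³ = 0.155 L.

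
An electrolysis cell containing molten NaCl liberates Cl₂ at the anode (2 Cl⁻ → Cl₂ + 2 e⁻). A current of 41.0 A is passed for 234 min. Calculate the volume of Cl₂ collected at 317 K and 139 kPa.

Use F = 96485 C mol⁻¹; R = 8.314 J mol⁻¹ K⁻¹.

56.6 L

Q = I·t = 41.00 A × 14040 s = 575600 C.
n(e⁻) = Q/F = 575600 / 96485 = 5.966 mol.
2 electrons are transferred per Cl₂ molecule, so n(Cl₂) = 5.966 / 2 = 2.983 mol.
V = nRT/P = (2.983 × 8.314 × 317) / (139 × 10³ Pa) = 0.0566 m³ = 56.6 L.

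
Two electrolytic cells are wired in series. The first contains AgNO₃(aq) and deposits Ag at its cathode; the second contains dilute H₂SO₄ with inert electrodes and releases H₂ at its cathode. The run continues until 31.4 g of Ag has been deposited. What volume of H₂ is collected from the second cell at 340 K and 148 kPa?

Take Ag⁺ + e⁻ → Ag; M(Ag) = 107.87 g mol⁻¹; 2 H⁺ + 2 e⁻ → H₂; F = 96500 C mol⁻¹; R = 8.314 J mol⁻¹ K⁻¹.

n(Ag) = 31.4 / 107.87 = 0.2911 mol, so n(e⁻) = 1 × 0.2911 = 0.2911 mol.
The cells are in series, so the same 0.2911 mol of electrons passes through the second cell.
2 H⁺ + 2 e⁻ → H₂ — 2 mol e⁻ per mol H₂, so n(H₂) = 0.2911/2 = 0.1455 mol.
V = nRT/P = (0.1455 × 8.314 × 340) / (148 × 10³) = 0.00278 m³ = 2.78 L.

2.78 L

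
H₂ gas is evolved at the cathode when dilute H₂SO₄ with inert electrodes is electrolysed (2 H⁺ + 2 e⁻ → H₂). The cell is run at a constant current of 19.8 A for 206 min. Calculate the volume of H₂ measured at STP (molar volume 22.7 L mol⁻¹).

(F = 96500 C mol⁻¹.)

28.8 L

Q = I·t = 19.80 A × 12360 s = 244700 C.
n(e⁻) = Q/F = 244700 / 96500 = 2.536 mol.
2 electrons are transferred per H₂ molecule, so n(H₂) = 2.536 / 2 = 1.268 mol.
V = n × V_m = 1.268 × 22.7 = 28.8 L.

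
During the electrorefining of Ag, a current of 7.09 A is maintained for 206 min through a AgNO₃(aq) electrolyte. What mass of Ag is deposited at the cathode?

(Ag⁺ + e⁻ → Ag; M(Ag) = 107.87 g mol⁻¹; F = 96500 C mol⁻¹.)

98.0 g

Q = I·t = 7.090 A × 12360 s = 87630 C.
n(e⁻) = Q/F = 87630 / 96500 = 0.9081 mol.
Ag⁺ + e⁻ → Ag, so n(Ag) = n(e⁻)/1 = 0.9081 mol.
m = n·M = 0.9081 × 107.87 = 98.0 g.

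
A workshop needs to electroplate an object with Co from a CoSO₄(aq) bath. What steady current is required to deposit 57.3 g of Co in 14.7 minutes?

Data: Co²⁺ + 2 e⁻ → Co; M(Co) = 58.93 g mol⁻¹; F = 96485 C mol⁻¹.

213 A

n(Co) = 57.3 / 58.93 = 0.9723 mol.
n(e⁻) = 2 × 0.9723 = 1.945 mol.
Q = n(e⁻)·F = 1.945 × 96485 = 187600 C.
I = Q/t = 187600 / 882.00 s = 213 A.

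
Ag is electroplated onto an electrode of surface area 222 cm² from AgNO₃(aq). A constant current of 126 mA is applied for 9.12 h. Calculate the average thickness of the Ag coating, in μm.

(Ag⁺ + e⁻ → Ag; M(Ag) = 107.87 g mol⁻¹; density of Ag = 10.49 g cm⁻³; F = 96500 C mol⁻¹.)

Q = I·t = 0.1260 × 32832 = 4137 C; n(e⁻) = 0.04287 mol.
n(Ag) = n(e⁻)/1 = 0.04287 mol, so m = 0.04287 × 107.87 = 4.624 g.
Volume = m/ρ = 4.624 / 10.49 = 0.4408 cm³.
Thickness = V/A = 0.4408 / 222 = 0.00199 cm = 19.9 μm.

19.9 μm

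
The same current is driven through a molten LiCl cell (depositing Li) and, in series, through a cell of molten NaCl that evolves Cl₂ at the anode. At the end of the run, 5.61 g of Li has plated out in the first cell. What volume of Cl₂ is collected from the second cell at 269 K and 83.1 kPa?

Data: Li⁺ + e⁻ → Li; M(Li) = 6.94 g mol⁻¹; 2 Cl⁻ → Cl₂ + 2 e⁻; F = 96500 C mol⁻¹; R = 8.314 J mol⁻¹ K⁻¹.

n(Li) = 5.61 / 6.94 = 0.8084 mol, so n(e⁻) = 1 × 0.8084 = 0.8084 mol.
The cells are in series, so the same 0.8084 mol of electrons passes through the second cell.
2 Cl⁻ → Cl₂ + 2 e⁻ — 2 mol e⁻ per mol Cl₂, so n(Cl₂) = 0.8084/2 = 0.4042 mol.
V = nRT/P = (0.4042 × 8.314 × 269) / (83.1 × 10³) = 0.0109 m³ = 10.9 L.

10.9 L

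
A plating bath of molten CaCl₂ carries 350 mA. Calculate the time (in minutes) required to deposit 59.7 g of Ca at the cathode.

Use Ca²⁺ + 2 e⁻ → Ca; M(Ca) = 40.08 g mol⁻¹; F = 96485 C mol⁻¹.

n(Ca) = m/M = 59.7 / 40.08 = 1.490 mol.
Each Ca atom requires 2 electrons, so n(e⁻) = 2 × 1.490 = 2.979 mol.
Q = n(e⁻)·F = 2.979 × 96485 = 287400 C.
t = Q/I = 287400 / 0.3500 A = 821200 s = 13700 min.

13700 min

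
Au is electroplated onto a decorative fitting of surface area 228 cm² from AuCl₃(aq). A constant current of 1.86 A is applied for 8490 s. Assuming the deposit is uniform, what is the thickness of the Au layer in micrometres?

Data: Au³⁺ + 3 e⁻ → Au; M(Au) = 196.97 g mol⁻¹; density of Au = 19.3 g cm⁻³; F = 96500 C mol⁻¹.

24.4 μm

Q = I·t = 1.860 × 8490.0 = 15790 C; n(e⁻) = 0.1636 mol.
n(Au) = n(e⁻)/3 = 0.05455 mol, so m = 0.05455 × 196.97 = 10.74 g.
Volume = m/ρ = 10.74 / 19.3 = 0.5567 cm³.
Thickness = V/A = 0.5567 / 228 = 0.00244 cm = 24.4 μm.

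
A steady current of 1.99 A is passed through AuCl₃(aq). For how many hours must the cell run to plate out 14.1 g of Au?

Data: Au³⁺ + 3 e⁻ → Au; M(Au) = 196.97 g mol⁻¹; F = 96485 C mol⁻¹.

2.89 h

n(Au) = m/M = 14.1 / 196.97 = 0.07158 mol.
Each Au atom requires 3 electrons, so n(e⁻) = 3 × 0.07158 = 0.2148 mol.
Q = n(e⁻)·F = 0.2148 × 96485 = 20720 C.
t = Q/I = 20720 / 1.990 A = 10410 s = 2.89 h.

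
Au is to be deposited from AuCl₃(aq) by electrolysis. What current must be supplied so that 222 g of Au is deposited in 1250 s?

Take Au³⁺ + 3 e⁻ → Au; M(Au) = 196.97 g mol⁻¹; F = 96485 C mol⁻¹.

261 A

n(Au) = 222 / 196.97 = 1.127 mol.
n(e⁻) = 3 × 1.127 = 3.381 mol.
Q = n(e⁻)·F = 3.381 × 96485 = 326200 C.
I = Q/t = 326200 / 1250.0 s = 261 A.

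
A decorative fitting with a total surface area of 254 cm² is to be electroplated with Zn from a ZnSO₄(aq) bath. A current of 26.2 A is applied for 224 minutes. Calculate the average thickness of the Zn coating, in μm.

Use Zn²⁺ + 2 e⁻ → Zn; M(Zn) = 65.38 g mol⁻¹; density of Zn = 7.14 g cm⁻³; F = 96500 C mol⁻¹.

658 μm

Q = I·t = 26.20 × 13440 = 352100 C; n(e⁻) = 3.649 mol.
n(Zn) = n(e⁻)/2 = 1.824 mol, so m = 1.824 × 65.38 = 119.3 g.
Volume = m/ρ = 119.3 / 7.14 = 16.71 cm³.
Thickness = V/A = 16.71 / 254 = 0.0658 cm = 658 μm.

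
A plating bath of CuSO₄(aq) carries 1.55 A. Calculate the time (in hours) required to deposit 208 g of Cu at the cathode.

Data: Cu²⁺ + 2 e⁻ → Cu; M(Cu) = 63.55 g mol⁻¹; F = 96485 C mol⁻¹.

113 h

n(Cu) = m/M = 208 / 63.55 = 3.273 mol.
Each Cu atom requires 2 electrons, so n(e⁻) = 2 × 3.273 = 6.546 mol.
Q = n(e⁻)·F = 6.546 × 96485 = 631600 C.
t = Q/I = 631600 / 1.550 A = 407500 s = 113 h.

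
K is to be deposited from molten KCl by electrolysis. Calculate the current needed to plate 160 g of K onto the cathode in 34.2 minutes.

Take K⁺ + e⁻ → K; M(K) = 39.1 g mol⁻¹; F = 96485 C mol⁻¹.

n(K) = 160 / 39.1 = 4.092 mol.
n(e⁻) = 1 × 4.092 = 4.092 mol.
Q = n(e⁻)·F = 4.092 × 96485 = 394800 C.
I = Q/t = 394800 / 2052.0 s = 192 A.

192 A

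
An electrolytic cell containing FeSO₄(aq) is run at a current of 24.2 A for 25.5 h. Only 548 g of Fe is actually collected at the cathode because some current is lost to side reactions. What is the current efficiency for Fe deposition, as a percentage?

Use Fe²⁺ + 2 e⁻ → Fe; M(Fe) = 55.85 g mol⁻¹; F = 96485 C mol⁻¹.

Q = I·t = 24.20 × 91800 = 2222000 C; n(e⁻) = 2222000/96485 = 23.02 mol.
Theoretical n(Fe) = n(e⁻)/2 = 11.51 mol, i.e. m_theo = 11.51 × 55.85 = 643.0 g.
Efficiency = m_actual / m_theo = 548 / 643.0 = 85.2 %.

85.2 %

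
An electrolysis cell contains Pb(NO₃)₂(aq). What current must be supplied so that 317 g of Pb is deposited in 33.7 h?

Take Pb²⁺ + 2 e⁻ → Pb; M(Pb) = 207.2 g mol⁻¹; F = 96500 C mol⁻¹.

2.43 A

n(Pb) = 317 / 207.2 = 1.530 mol.
n(e⁻) = 2 × 1.530 = 3.060 mol.
Q = n(e⁻)·F = 3.060 × 96500 = 295300 C.
I = Q/t = 295300 / 121320 s = 2.43 A.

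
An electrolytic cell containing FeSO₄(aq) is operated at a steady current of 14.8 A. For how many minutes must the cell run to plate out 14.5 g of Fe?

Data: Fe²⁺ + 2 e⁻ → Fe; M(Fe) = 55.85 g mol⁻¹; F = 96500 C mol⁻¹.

56.4 min

n(Fe) = m/M = 14.5 / 55.85 = 0.2596 mol.
Each Fe atom requires 2 electrons, so n(e⁻) = 2 × 0.2596 = 0.5192 mol.
Q = n(e⁻)·F = 0.5192 × 96500 = 50110 C.
t = Q/I = 50110 / 14.80 A = 3386 s = 56.4 min.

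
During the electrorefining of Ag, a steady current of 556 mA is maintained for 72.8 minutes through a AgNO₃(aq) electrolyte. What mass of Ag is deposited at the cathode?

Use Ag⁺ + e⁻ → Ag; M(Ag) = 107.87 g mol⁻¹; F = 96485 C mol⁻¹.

2.72 g

Q = I·t = 0.5560 A × 4368.0 s = 2429 C.
n(e⁻) = Q/F = 2429 / 96485 = 0.02517 mol.
Ag⁺ + e⁻ → Ag, so n(Ag) = n(e⁻)/1 = 0.02517 mol.
m = n·M = 0.02517 × 107.87 = 2.72 g.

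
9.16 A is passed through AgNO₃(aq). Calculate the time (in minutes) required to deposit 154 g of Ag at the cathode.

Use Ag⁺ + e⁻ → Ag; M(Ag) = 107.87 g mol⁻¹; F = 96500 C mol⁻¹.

n(Ag) = m/M = 154 / 107.87 = 1.428 mol.
Each Ag atom requires 1 electron, so n(e⁻) = 1 × 1.428 = 1.428 mol.
Q = n(e⁻)·F = 1.428 × 96500 = 137800 C.
t = Q/I = 137800 / 9.160 A = 15040 s = 251 min.

251 min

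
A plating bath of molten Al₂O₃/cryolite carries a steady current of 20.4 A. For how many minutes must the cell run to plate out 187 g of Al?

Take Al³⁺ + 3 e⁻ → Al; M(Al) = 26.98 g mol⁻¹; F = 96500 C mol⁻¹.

1640 min

n(Al) = m/M = 187 / 26.98 = 6.931 mol.
Each Al atom requires 3 electrons, so n(e⁻) = 3 × 6.931 = 20.79 mol.
Q = n(e⁻)·F = 20.79 × 96500 = 2007000 C.
t = Q/I = 2007000 / 20.40 A = 98360 s = 1640 min.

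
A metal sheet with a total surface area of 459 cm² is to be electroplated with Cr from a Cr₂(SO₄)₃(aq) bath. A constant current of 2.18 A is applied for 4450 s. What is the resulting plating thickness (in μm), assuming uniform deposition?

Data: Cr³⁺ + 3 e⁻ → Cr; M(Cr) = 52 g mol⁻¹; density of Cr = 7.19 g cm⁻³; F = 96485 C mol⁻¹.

5.28 μm

Q = I·t = 2.180 × 4450.0 = 9701 C; n(e⁻) = 0.1005 mol.
n(Cr) = n(e⁻)/3 = 0.03351 mol, so m = 0.03351 × 52 = 1.743 g.
Volume = m/ρ = 1.743 / 7.19 = 0.2424 cm³.
Thickness = V/A = 0.2424 / 459 = 5.28 × 10⁻⁴ cm = 5.28 μm.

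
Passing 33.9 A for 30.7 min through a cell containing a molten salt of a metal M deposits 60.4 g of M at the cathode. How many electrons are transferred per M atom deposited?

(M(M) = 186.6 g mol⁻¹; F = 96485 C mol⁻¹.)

Q = I·t = 33.90 A × 1842.0 s = 62440 C, so n(e⁻) = 62440/96485 = 0.6472 mol.
n(M) deposited = 60.4 / 186.6 = 0.3237 mol.
Electrons per atom = n(e⁻)/n(M) = 0.6472 / 0.3237 = 2.00 ≈ 2, so the ion is M²⁺.

2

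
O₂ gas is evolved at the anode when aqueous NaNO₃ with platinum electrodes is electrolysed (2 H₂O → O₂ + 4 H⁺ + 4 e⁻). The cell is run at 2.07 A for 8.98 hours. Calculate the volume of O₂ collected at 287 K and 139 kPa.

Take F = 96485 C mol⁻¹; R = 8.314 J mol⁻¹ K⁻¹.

2.98 L

Q = I·t = 2.070 A × 32328 s = 66920 C.
n(e⁻) = Q/F = 66920 / 96485 = 0.6936 mol.
4 electrons are transferred per O₂ molecule, so n(O₂) = 0.6936 / 4 = 0.1734 mol.
V = nRT/P = (0.1734 × 8.314 × 287) / (139 × 10³ Pa) = 0.00298 m³ = 2.98 L.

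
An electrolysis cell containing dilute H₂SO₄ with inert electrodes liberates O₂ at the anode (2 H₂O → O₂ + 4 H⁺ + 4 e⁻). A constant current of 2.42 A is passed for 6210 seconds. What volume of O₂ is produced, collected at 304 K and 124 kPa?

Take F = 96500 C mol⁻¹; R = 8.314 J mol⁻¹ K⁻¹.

Q = I·t = 2.420 A × 6210.0 s = 15030 C.
n(e⁻) = Q/F = 15030 / 96500 = 0.1557 mol.
4 electrons are transferred per O₂ molecule, so n(O₂) = 0.1557 / 4 = 0.03893 mol.
V = nRT/P = (0.03893 × 8.314 × 304) / (124 × 10³ Pa) = 7.94 × 10⁻⁴ m³ = 0.794 L.

0.794 L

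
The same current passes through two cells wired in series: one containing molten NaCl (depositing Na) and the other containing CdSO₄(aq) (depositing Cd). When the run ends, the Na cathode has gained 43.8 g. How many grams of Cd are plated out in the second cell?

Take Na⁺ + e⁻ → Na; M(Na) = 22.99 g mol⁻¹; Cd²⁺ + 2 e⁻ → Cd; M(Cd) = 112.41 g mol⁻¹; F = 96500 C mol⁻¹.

n(Na) = 43.8 / 22.99 = 1.905 mol.
Since Na⁺ + e⁻ → Na, n(e⁻) passed = 1 × 1.905 = 1.905 mol.
Cells in series carry the same charge, so the same 1.905 mol of electrons passes through cell 2.
Cd²⁺ + 2 e⁻ → Cd, so n(Cd) = 1.905 / 2 = 0.9526 mol.
m(Cd) = 0.9526 × 112.41 = 107 g.

107 g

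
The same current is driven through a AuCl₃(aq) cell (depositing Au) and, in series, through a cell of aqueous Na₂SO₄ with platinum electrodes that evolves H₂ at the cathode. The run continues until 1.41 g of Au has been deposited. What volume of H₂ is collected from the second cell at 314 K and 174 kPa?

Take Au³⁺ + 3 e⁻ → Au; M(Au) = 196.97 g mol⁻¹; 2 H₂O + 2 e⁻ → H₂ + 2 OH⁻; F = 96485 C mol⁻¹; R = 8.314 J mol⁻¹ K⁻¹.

n(Au) = 1.41 / 196.97 = 0.007158 mol, so n(e⁻) = 3 × 0.007158 = 0.02148 mol.
The cells are in series, so the same 0.02148 mol of electrons passes through the second cell.
2 H₂O + 2 e⁻ → H₂ + 2 OH⁻ — 2 mol e⁻ per mol H₂, so n(H₂) = 0.02148/2 = 0.01074 mol.
V = nRT/P = (0.01074 × 8.314 × 314) / (174 × 10³) = 1.61 × 10⁻⁴ m³ = 0.161 L.

0.161 L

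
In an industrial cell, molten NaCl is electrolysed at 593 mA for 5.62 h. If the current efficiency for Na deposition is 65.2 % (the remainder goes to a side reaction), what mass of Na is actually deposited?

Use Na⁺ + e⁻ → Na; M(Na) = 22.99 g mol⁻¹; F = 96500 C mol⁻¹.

Q = I·t = 0.5930 × 20232 = 12000 C.
n(e⁻) = 12000/96500 = 0.1243 mol; theoretically n(Na) = 0.1243/1 = 0.1243 mol, m_theo = 2.858 g.
At 65.2 % efficiency, m_actual = 0.652 × 2.858 = 1.86 g.

1.86 g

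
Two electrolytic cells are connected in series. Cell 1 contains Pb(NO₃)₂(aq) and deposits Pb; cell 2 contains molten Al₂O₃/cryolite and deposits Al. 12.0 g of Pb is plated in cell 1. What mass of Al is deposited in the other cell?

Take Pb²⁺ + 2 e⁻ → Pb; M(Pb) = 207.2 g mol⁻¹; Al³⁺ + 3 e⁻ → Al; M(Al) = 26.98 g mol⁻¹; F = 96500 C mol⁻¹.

n(Pb) = 12.0 / 207.2 = 0.05792 mol.
Since Pb²⁺ + 2 e⁻ → Pb, n(e⁻) passed = 2 × 0.05792 = 0.1158 mol.
Cells in series carry the same charge, so the same 0.1158 mol of electrons passes through cell 2.
Al³⁺ + 3 e⁻ → Al, so n(Al) = 0.1158 / 3 = 0.03861 mol.
m(Al) = 0.03861 × 26.98 = 1.04 g.

1.04 g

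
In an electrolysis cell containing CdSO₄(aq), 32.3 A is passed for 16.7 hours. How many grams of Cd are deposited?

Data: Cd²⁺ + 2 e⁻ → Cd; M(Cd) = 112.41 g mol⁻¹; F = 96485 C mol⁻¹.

Q = I·t = 32.30 A × 60120 s = 1942000 C.
n(e⁻) = Q/F = 1942000 / 96485 = 20.13 mol.
Cd²⁺ + 2 e⁻ → Cd, so n(Cd) = n(e⁻)/2 = 10.06 mol.
m = n·M = 10.06 × 112.41 = 1130 g.

1130 g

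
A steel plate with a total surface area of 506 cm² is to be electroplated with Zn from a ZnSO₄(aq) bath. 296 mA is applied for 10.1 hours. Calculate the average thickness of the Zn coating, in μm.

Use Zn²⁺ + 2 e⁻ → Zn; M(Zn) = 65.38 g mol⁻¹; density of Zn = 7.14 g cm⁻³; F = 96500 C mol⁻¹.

10.1 μm

Q = I·t = 0.2960 × 36360 = 10760 C; n(e⁻) = 0.1115 mol.
n(Zn) = n(e⁻)/2 = 0.05576 mol, so m = 0.05576 × 65.38 = 3.646 g.
Volume = m/ρ = 3.646 / 7.14 = 0.5106 cm³.
Thickness = V/A = 0.5106 / 506 = 0.00101 cm = 10.1 μm.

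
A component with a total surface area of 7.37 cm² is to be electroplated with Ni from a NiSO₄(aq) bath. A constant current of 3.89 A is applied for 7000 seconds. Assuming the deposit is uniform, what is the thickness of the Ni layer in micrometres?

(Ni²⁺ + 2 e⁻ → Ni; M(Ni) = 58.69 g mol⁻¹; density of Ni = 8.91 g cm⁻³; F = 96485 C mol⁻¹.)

1260 μm

Q = I·t = 3.890 × 7000.0 = 27230 C; n(e⁻) = 0.2822 mol.
n(Ni) = n(e⁻)/2 = 0.1411 mol, so m = 0.1411 × 58.69 = 8.282 g.
Volume = m/ρ = 8.282 / 8.91 = 0.9295 cm³.
Thickness = V/A = 0.9295 / 7.37 = 0.126 cm = 1260 μm.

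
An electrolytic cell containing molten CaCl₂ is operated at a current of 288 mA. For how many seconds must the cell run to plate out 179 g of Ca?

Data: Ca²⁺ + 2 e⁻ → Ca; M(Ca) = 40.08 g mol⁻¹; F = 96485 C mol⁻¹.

n(Ca) = m/M = 179 / 40.08 = 4.466 mol.
Each Ca atom requires 2 electrons, so n(e⁻) = 2 × 4.466 = 8.932 mol.
Q = n(e⁻)·F = 8.932 × 96485 = 861800 C.
t = Q/I = 861800 / 0.2880 A = 2992000 s.

2.99 × 10⁶ s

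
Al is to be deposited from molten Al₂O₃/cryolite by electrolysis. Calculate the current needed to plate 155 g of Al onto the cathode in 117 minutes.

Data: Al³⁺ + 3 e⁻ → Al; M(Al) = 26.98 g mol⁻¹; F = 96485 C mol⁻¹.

n(Al) = 155 / 26.98 = 5.745 mol.
n(e⁻) = 3 × 5.745 = 17.23 mol.
Q = n(e⁻)·F = 17.23 × 96485 = 1663000 C.
I = Q/t = 1663000 / 7020.0 s = 237 A.

237 A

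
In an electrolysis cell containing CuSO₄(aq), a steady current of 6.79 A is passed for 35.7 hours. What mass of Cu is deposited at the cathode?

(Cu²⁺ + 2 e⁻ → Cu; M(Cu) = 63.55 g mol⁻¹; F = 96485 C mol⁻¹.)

Q = I·t = 6.790 A × 128520 s = 872700 C.
n(e⁻) = Q/F = 872700 / 96485 = 9.044 mol.
Cu²⁺ + 2 e⁻ → Cu, so n(Cu) = n(e⁻)/2 = 4.522 mol.
m = n·M = 4.522 × 63.55 = 287 g.

287 g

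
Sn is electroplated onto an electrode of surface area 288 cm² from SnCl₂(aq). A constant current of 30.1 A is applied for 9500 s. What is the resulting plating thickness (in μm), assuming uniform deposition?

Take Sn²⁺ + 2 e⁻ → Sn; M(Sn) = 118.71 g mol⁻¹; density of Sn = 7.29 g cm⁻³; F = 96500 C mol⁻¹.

Q = I·t = 30.10 × 9500.0 = 286000 C; n(e⁻) = 2.963 mol.
n(Sn) = n(e⁻)/2 = 1.482 mol, so m = 1.482 × 118.71 = 175.9 g.
Volume = m/ρ = 175.9 / 7.29 = 24.13 cm³.
Thickness = V/A = 24.13 / 288 = 0.0838 cm = 838 μm.

838 μm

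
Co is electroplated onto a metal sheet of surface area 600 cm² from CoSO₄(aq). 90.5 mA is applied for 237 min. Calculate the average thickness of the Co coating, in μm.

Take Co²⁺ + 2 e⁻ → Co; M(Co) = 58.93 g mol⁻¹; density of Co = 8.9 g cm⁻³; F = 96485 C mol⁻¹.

Q = I·t = 0.09050 × 14220 = 1287 C; n(e⁻) = 0.01334 mol.
n(Co) = n(e⁻)/2 = 0.006669 mol, so m = 0.006669 × 58.93 = 0.3930 g.
Volume = m/ρ = 0.3930 / 8.9 = 0.04416 cm³.
Thickness = V/A = 0.04416 / 600 = 7.36 × 10⁻⁵ cm = 0.736 μm.

0.736 μm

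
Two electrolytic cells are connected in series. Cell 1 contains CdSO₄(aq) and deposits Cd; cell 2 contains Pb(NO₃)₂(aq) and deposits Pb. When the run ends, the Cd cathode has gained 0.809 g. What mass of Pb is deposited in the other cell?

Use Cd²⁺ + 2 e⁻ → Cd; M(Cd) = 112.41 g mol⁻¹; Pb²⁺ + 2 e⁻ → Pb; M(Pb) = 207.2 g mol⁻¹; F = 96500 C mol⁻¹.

1.49 g

n(Cd) = 0.809 / 112.41 = 0.007197 mol.
Since Cd²⁺ + 2 e⁻ → Cd, n(e⁻) passed = 2 × 0.007197 = 0.01439 mol.
Cells in series carry the same charge, so the same 0.01439 mol of electrons passes through cell 2.
Pb²⁺ + 2 e⁻ → Pb, so n(Pb) = 0.01439 / 2 = 0.007197 mol.
m(Pb) = 0.007197 × 207.2 = 1.49 g.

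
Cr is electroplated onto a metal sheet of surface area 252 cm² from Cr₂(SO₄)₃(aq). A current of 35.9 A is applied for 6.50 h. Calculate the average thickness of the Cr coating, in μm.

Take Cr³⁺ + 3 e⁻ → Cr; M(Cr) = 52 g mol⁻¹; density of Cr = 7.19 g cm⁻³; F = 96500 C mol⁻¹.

Q = I·t = 35.90 × 23400 = 840100 C; n(e⁻) = 8.705 mol.
n(Cr) = n(e⁻)/3 = 2.902 mol, so m = 2.902 × 52 = 150.9 g.
Volume = m/ρ = 150.9 / 7.19 = 20.99 cm³.
Thickness = V/A = 20.99 / 252 = 0.0833 cm = 833 μm.

833 μm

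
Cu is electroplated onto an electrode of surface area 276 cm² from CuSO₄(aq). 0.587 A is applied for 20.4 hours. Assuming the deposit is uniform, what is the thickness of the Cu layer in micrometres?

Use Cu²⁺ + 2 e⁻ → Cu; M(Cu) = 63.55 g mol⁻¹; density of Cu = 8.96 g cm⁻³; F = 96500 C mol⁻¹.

57.4 μm

Q = I·t = 0.5870 × 73440 = 43110 C; n(e⁻) = 0.4467 mol.
n(Cu) = n(e⁻)/2 = 0.2234 mol, so m = 0.2234 × 63.55 = 14.19 g.
Volume = m/ρ = 14.19 / 8.96 = 1.584 cm³.
Thickness = V/A = 1.584 / 276 = 0.00574 cm = 57.4 μm.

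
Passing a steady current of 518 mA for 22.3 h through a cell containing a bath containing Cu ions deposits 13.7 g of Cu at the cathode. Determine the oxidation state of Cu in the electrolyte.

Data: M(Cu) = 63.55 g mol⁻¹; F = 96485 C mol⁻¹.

Q = I·t = 0.5180 A × 80280 s = 41590 C, so n(e⁻) = 41590/96485 = 0.4310 mol.
n(Cu) deposited = 13.7 / 63.55 = 0.2156 mol.
Electrons per atom = n(e⁻)/n(Cu) = 0.4310 / 0.2156 = 2.00 ≈ 2, so the ion is Cu²⁺.

+2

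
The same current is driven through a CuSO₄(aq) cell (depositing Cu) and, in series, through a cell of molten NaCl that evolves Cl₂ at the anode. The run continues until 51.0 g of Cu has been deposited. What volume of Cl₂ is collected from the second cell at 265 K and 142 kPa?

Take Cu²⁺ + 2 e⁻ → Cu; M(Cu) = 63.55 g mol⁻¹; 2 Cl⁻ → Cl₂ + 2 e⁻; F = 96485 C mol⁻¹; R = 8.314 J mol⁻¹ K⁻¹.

12.5 L

n(Cu) = 51.0 / 63.55 = 0.8025 mol, so n(e⁻) = 2 × 0.8025 = 1.605 mol.
The cells are in series, so the same 1.605 mol of electrons passes through the second cell.
2 Cl⁻ → Cl₂ + 2 e⁻ — 2 mol e⁻ per mol Cl₂, so n(Cl₂) = 1.605/2 = 0.8025 mol.
V = nRT/P = (0.8025 × 8.314 × 265) / (142 × 10³) = 0.0125 m³ = 12.5 L.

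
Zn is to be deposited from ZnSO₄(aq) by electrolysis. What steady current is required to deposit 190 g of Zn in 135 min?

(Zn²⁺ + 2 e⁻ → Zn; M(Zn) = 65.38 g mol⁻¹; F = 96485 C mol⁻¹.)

n(Zn) = 190 / 65.38 = 2.906 mol.
n(e⁻) = 2 × 2.906 = 5.812 mol.
Q = n(e⁻)·F = 5.812 × 96485 = 560800 C.
I = Q/t = 560800 / 8100.0 s = 69.2 A.

69.2 A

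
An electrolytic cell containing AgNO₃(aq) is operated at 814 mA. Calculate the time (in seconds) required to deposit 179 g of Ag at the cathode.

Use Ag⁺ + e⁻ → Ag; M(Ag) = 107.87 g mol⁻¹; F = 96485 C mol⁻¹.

1.97 × 10⁵ s

n(Ag) = m/M = 179 / 107.87 = 1.659 mol.
Each Ag atom requires 1 electron, so n(e⁻) = 1 × 1.659 = 1.659 mol.
Q = n(e⁻)·F = 1.659 × 96485 = 160100 C.
t = Q/I = 160100 / 0.8140 A = 196700 s.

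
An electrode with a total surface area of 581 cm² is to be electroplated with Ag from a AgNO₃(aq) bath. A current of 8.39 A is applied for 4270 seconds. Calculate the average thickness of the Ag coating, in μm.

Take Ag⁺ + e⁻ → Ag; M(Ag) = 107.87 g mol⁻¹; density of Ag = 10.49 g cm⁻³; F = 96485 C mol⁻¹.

65.7 μm

Q = I·t = 8.390 × 4270.0 = 35830 C; n(e⁻) = 0.3713 mol.
n(Ag) = n(e⁻)/1 = 0.3713 mol, so m = 0.3713 × 107.87 = 40.05 g.
Volume = m/ρ = 40.05 / 10.49 = 3.818 cm³.
Thickness = V/A = 3.818 / 581 = 0.00657 cm = 65.7 μm.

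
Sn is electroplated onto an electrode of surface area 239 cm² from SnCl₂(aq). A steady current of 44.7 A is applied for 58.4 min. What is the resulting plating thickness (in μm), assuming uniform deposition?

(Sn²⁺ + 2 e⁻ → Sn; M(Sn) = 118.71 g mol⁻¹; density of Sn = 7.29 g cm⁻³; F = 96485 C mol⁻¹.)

553 μm

Q = I·t = 44.70 × 3504.0 = 156600 C; n(e⁻) = 1.623 mol.
n(Sn) = n(e⁻)/2 = 0.8117 mol, so m = 0.8117 × 118.71 = 96.35 g.
Volume = m/ρ = 96.35 / 7.29 = 13.22 cm³.
Thickness = V/A = 13.22 / 239 = 0.0553 cm = 553 μm.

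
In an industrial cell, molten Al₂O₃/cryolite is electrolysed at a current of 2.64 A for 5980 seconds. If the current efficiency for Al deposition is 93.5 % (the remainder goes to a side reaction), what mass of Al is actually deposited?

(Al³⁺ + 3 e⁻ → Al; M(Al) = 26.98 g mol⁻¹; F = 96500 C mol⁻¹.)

1.38 g

Q = I·t = 2.640 × 5980.0 = 15790 C.
n(e⁻) = 15790/96500 = 0.1636 mol; theoretically n(Al) = 0.1636/3 = 0.05453 mol, m_theo = 1.471 g.
At 93.5 % efficiency, m_actual = 0.935 × 1.471 = 1.38 g.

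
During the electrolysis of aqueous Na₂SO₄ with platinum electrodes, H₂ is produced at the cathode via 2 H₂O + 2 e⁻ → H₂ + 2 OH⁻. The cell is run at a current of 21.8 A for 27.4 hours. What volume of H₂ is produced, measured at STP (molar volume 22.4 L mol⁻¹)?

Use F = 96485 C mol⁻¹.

250 L

Q = I·t = 21.80 A × 98640 s = 2150000 C.
n(e⁻) = Q/F = 2150000 / 96485 = 22.29 mol.
2 electrons are transferred per H₂ molecule, so n(H₂) = 22.29 / 2 = 11.14 mol.
V = n × V_m = 11.14 × 22.4 = 250 L.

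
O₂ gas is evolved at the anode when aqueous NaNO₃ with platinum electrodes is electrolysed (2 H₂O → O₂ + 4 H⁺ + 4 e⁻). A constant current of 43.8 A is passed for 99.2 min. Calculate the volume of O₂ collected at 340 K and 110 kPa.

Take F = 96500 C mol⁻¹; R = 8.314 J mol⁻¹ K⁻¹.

Q = I·t = 43.80 A × 5952.0 s = 260700 C.
n(e⁻) = Q/F = 260700 / 96500 = 2.702 mol.
4 electrons are transferred per O₂ molecule, so n(O₂) = 2.702 / 4 = 0.6754 mol.
V = nRT/P = (0.6754 × 8.314 × 340) / (110 × 10³ Pa) = 0.0174 m³ = 17.4 L.

17.4 L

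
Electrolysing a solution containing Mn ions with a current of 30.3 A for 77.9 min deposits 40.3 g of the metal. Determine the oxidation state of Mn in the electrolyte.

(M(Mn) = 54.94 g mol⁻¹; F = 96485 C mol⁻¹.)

+2

Q = I·t = 30.30 A × 4674.0 s = 141600 C, so n(e⁻) = 141600/96485 = 1.468 mol.
n(Mn) deposited = 40.3 / 54.94 = 0.7335 mol.
Electrons per atom = n(e⁻)/n(Mn) = 1.468 / 0.7335 = 2.00 ≈ 2, so the ion is Mn²⁺.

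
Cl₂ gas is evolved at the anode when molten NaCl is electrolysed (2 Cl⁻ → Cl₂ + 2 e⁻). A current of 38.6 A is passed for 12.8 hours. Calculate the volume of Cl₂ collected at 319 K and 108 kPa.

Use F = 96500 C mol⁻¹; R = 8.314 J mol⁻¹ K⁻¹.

226 L

Q = I·t = 38.60 A × 46080 s = 1779000 C.
n(e⁻) = Q/F = 1779000 / 96500 = 18.43 mol.
2 electrons are transferred per Cl₂ molecule, so n(Cl₂) = 18.43 / 2 = 9.216 mol.
V = nRT/P = (9.216 × 8.314 × 319) / (108 × 10³ Pa) = 0.226 m³ = 226 L.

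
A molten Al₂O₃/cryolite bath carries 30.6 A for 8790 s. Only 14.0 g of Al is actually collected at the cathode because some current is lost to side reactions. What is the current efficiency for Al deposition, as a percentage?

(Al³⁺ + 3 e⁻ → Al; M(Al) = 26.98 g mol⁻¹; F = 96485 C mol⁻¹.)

Q = I·t = 30.60 × 8790.0 = 269000 C; n(e⁻) = 269000/96485 = 2.788 mol.
Theoretical n(Al) = n(e⁻)/3 = 0.9292 mol, i.e. m_theo = 0.9292 × 26.98 = 25.07 g.
Efficiency = m_actual / m_theo = 14.0 / 25.07 = 55.8 %.

55.8 %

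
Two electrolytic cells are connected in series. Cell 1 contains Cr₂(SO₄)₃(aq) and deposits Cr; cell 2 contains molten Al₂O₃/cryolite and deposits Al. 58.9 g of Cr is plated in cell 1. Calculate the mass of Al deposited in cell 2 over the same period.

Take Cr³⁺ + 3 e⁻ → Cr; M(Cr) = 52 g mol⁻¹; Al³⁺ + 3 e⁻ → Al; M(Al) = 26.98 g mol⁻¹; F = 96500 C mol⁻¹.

30.6 g

n(Cr) = 58.9 / 52 = 1.133 mol.
Since Cr³⁺ + 3 e⁻ → Cr, n(e⁻) passed = 3 × 1.133 = 3.398 mol.
Cells in series carry the same charge, so the same 3.398 mol of electrons passes through cell 2.
Al³⁺ + 3 e⁻ → Al, so n(Al) = 3.398 / 3 = 1.133 mol.
m(Al) = 1.133 × 26.98 = 30.6 g.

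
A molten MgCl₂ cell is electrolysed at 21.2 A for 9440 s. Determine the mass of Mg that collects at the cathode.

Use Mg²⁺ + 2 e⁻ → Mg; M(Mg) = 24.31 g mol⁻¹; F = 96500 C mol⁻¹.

25.2 g

Q = I·t = 21.20 A × 9440.0 s = 200100 C.
n(e⁻) = Q/F = 200100 / 96500 = 2.074 mol.
Mg²⁺ + 2 e⁻ → Mg, so n(Mg) = n(e⁻)/2 = 1.037 mol.
m = n·M = 1.037 × 24.31 = 25.2 g.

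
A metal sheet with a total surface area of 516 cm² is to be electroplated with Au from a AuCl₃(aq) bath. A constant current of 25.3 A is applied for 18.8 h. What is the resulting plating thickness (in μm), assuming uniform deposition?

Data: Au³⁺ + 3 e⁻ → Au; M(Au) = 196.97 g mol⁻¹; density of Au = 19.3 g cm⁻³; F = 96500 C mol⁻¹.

1170 μm

Q = I·t = 25.30 × 67680 = 1712000 C; n(e⁻) = 17.74 mol.
n(Au) = n(e⁻)/3 = 5.915 mol, so m = 5.915 × 196.97 = 1165 g.
Volume = m/ρ = 1165 / 19.3 = 60.36 cm³.
Thickness = V/A = 60.36 / 516 = 0.117 cm = 1170 μm.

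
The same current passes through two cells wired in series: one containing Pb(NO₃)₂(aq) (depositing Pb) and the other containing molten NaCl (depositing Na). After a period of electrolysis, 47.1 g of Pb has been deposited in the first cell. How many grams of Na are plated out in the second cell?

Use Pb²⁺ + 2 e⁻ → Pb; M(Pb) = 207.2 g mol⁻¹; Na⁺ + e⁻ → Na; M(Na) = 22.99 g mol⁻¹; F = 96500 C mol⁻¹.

10.5 g

n(Pb) = 47.1 / 207.2 = 0.2273 mol.
Since Pb²⁺ + 2 e⁻ → Pb, n(e⁻) passed = 2 × 0.2273 = 0.4546 mol.
Cells in series carry the same charge, so the same 0.4546 mol of electrons passes through cell 2.
Na⁺ + e⁻ → Na, so n(Na) = 0.4546 / 1 = 0.4546 mol.
m(Na) = 0.4546 × 22.99 = 10.5 g.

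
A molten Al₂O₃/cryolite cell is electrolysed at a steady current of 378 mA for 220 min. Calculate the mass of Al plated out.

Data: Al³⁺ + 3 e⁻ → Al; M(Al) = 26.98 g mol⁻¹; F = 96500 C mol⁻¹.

Q = I·t = 0.3780 A × 13200 s = 4990 C.
n(e⁻) = Q/F = 4990 / 96500 = 0.05171 mol.
Al³⁺ + 3 e⁻ → Al, so n(Al) = n(e⁻)/3 = 0.01724 mol.
m = n·M = 0.01724 × 26.98 = 0.465 g.

0.465 g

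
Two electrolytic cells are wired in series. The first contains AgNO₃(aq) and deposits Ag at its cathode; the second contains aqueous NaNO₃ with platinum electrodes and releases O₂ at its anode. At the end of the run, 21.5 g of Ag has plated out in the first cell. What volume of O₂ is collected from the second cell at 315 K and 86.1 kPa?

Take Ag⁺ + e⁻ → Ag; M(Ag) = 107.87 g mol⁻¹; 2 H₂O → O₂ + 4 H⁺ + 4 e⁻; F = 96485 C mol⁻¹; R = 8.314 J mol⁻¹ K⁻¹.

n(Ag) = 21.5 / 107.87 = 0.1993 mol, so n(e⁻) = 1 × 0.1993 = 0.1993 mol.
The cells are in series, so the same 0.1993 mol of electrons passes through the second cell.
2 H₂O → O₂ + 4 H⁺ + 4 e⁻ — 4 mol e⁻ per mol O₂, so n(O₂) = 0.1993/4 = 0.04983 mol.
V = nRT/P = (0.04983 × 8.314 × 315) / (86.1 × 10³) = 0.00152 m³ = 1.52 L.

1.52 L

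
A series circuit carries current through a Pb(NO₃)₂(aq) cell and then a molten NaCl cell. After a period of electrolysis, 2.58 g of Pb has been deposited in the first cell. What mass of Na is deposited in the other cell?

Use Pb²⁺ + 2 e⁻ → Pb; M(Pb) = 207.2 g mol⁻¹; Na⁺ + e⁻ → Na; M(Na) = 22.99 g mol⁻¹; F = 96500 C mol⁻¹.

0.573 g

n(Pb) = 2.58 / 207.2 = 0.01245 mol.
Since Pb²⁺ + 2 e⁻ → Pb, n(e⁻) passed = 2 × 0.01245 = 0.02490 mol.
Cells in series carry the same charge, so the same 0.02490 mol of electrons passes through cell 2.
Na⁺ + e⁻ → Na, so n(Na) = 0.02490 / 1 = 0.02490 mol.
m(Na) = 0.02490 × 22.99 = 0.573 g.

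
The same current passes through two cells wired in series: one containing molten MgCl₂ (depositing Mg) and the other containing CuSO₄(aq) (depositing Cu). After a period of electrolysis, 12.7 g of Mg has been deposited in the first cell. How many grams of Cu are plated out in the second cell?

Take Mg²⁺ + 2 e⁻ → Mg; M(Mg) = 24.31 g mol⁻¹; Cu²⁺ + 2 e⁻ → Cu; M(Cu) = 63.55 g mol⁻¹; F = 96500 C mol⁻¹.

33.2 g

n(Mg) = 12.7 / 24.31 = 0.5224 mol.
Since Mg²⁺ + 2 e⁻ → Mg, n(e⁻) passed = 2 × 0.5224 = 1.045 mol.
Cells in series carry the same charge, so the same 1.045 mol of electrons passes through cell 2.
Cu²⁺ + 2 e⁻ → Cu, so n(Cu) = 1.045 / 2 = 0.5224 mol.
m(Cu) = 0.5224 × 63.55 = 33.2 g.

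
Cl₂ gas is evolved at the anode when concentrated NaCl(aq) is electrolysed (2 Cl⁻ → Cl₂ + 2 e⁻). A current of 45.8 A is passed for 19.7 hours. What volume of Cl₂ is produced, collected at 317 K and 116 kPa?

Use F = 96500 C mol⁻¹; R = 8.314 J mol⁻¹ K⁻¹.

Q = I·t = 45.80 A × 70920 s = 3248000 C.
n(e⁻) = Q/F = 3248000 / 96500 = 33.66 mol.
2 electrons are transferred per Cl₂ molecule, so n(Cl₂) = 33.66 / 2 = 16.83 mol.
V = nRT/P = (16.83 × 8.314 × 317) / (116 × 10³ Pa) = 0.382 m³ = 382 L.

382 L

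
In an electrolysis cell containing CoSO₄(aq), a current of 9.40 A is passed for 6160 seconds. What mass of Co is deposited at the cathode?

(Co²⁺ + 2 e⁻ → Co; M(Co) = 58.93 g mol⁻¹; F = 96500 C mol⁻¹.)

17.7 g

Q = I·t = 9.400 A × 6160.0 s = 57900 C.
n(e⁻) = Q/F = 57900 / 96500 = 0.6000 mol.
Co²⁺ + 2 e⁻ → Co, so n(Co) = n(e⁻)/2 = 0.3000 mol.
m = n·M = 0.3000 × 58.93 = 17.7 g.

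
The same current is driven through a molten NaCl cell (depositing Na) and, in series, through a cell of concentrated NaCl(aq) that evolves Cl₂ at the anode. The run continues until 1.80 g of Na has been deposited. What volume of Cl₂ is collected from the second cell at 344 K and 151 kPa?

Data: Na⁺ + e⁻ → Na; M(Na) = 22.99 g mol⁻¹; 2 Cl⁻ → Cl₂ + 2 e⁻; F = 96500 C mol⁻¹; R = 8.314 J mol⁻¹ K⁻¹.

0.741 L

n(Na) = 1.80 / 22.99 = 0.07829 mol, so n(e⁻) = 1 × 0.07829 = 0.07829 mol.
The cells are in series, so the same 0.07829 mol of electrons passes through the second cell.
2 Cl⁻ → Cl₂ + 2 e⁻ — 2 mol e⁻ per mol Cl₂, so n(Cl₂) = 0.07829/2 = 0.03915 mol.
V = nRT/P = (0.03915 × 8.314 × 344) / (151 × 10³) = 7.41 × 10⁻⁴ m³ = 0.741 L.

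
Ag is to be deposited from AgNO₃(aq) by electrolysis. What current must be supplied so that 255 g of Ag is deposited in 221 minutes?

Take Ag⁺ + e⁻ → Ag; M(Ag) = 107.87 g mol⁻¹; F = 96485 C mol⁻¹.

17.2 A

n(Ag) = 255 / 107.87 = 2.364 mol.
n(e⁻) = 1 × 2.364 = 2.364 mol.
Q = n(e⁻)·F = 2.364 × 96485 = 228100 C.
I = Q/t = 228100 / 13260 s = 17.2 A.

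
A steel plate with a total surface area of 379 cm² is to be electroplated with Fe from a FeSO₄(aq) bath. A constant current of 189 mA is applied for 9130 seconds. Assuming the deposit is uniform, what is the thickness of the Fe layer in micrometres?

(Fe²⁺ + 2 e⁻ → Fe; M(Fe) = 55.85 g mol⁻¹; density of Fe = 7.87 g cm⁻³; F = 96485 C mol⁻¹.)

Q = I·t = 0.1890 × 9130.0 = 1726 C; n(e⁻) = 0.01788 mol.
n(Fe) = n(e⁻)/2 = 0.008942 mol, so m = 0.008942 × 55.85 = 0.4994 g.
Volume = m/ρ = 0.4994 / 7.87 = 0.06346 cm³.
Thickness = V/A = 0.06346 / 379 = 1.67 × 10⁻⁴ cm = 1.67 μm.

1.67 μm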